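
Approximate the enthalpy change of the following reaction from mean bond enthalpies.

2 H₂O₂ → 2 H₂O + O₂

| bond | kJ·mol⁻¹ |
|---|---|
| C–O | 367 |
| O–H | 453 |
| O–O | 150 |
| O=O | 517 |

ΔH ≈ −217 kJ

Bonds broken (reactants):
  O–H: 4 × 453 = 1812
  O–O: 2 × 150 = 300
  Σ(broken) = 2112 kJ
Bonds formed (products):
  O–H: 4 × 453 = 1812
  O=O: 1 × 517 = 517
  Σ(formed) = 2329 kJ
ΔH = Σ(broken) − Σ(formed) = 2112 − 2329 = −217 kJ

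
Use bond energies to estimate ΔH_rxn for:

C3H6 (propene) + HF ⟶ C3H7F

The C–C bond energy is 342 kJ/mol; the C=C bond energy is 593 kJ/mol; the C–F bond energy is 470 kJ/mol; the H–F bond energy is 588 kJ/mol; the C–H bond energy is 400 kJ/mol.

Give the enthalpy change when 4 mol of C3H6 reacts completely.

ΔH = −124 kJ

Bonds broken (reactants):
  C–C: 1 × 342 = 342
  C–H: 6 × 400 = 2400
  C=C: 1 × 593 = 593
  H–F: 1 × 588 = 588
  Σ(broken) = 3923 kJ
Bonds formed (products):
  C–C: 2 × 342 = 684
  C–F: 1 × 470 = 470
  C–H: 7 × 400 = 2800
  Σ(formed) = 3954 kJ
ΔH = Σ(broken) − Σ(formed) = 3923 − 3954 = −31 kJ
For 4× the reaction as written: 4 × (−31) = −124 kJ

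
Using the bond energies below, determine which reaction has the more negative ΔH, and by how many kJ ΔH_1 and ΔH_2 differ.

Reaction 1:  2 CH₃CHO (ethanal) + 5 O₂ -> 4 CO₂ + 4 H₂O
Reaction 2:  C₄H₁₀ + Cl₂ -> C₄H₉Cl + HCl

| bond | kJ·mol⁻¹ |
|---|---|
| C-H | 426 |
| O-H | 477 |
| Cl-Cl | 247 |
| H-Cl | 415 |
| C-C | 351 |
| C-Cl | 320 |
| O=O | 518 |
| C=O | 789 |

Reaction 1, by 1788 kJ

Reaction 1:
  Bonds broken (reactants):
    C-C: 2 × 351 = 702
    C-H: 8 × 426 = 3408
    C=O: 2 × 789 = 1578
    O=O: 5 × 518 = 2590
    Σ(broken) = 8278 kJ
  Bonds formed (products):
    C=O: 8 × 789 = 6312
    O-H: 8 × 477 = 3816
    Σ(formed) = 10128 kJ
  ΔH_1 = 8278 − 10128 = −1850 kJ
Reaction 2:
  Bonds broken (reactants):
    C-C: 3 × 351 = 1053
    C-H: 10 × 426 = 4260
    Cl-Cl: 1 × 247 = 247
    Σ(broken) = 5560 kJ
  Bonds formed (products):
    C-C: 3 × 351 = 1053
    C-Cl: 1 × 320 = 320
    C-H: 9 × 426 = 3834
    H-Cl: 1 × 415 = 415
    Σ(formed) = 5622 kJ
  ΔH_2 = 5560 − 5622 = −62 kJ
ΔH_1 − ΔH_2 = −1788 kJ, so reaction 1 has the more negative ΔH; |ΔH_1 − ΔH_2| = 1788 kJ.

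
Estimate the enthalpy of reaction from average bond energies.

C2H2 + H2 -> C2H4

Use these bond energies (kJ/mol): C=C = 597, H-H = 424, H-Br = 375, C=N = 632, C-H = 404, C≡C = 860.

ΔH ≈ −121 kJ

Bonds broken (reactants):
  C≡C: 1 × 860 = 860
  C-H: 2 × 404 = 808
  H-H: 1 × 424 = 424
  Σ(broken) = 2092 kJ
Bonds formed (products):
  C-H: 4 × 404 = 1616
  C=C: 1 × 597 = 597
  Σ(formed) = 2213 kJ
ΔH = Σ(broken) − Σ(formed) = 2092 − 2213 = −121 kJ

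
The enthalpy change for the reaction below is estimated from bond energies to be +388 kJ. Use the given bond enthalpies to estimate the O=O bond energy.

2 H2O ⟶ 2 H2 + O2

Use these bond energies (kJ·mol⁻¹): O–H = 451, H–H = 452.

D(O=O) ≈ 512 kJ/mol

Let D be the O=O bond energy.
Σ(broken) = 4×451 = 1804
Σ(formed) = 2×452 + 1×D = 904 + D
ΔH = Σ(broken) − Σ(formed) = (1804) − (904 + D) = +900 − D
Setting this equal to +388 kJ gives D = 512 kJ/mol.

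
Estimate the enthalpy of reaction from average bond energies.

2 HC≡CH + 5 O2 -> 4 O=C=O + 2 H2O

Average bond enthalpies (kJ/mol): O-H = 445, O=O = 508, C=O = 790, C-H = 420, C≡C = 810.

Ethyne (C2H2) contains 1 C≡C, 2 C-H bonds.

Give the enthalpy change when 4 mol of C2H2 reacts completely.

ΔH = −4520 kJ

Bonds broken (reactants):
  C≡C: 2 × 810 = 1620
  C-H: 4 × 420 = 1680
  O=O: 5 × 508 = 2540
  Σ(broken) = 5840 kJ
Bonds formed (products):
  C=O: 8 × 790 = 6320
  O-H: 4 × 445 = 1780
  Σ(formed) = 8100 kJ
ΔH = Σ(broken) − Σ(formed) = 5840 − 8100 = −2260 kJ
For 2× the reaction as written: 2 × (−2260) = −4520 kJ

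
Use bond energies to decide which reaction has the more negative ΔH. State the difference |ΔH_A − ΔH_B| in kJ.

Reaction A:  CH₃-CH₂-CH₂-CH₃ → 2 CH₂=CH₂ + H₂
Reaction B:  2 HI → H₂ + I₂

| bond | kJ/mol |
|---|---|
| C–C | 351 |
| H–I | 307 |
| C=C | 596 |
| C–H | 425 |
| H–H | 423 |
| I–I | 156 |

Reaction A:
  Bonds broken (reactants):
    C–C: 3 × 351 = 1053
    C–H: 10 × 425 = 4250
    Σ(broken) = 5303 kJ
  Bonds formed (products):
    C–H: 8 × 425 = 3400
    C=C: 2 × 596 = 1192
    H–H: 1 × 423 = 423
    Σ(formed) = 5015 kJ
  ΔH_A = 5303 − 5015 = +288 kJ
Reaction B:
  Bonds broken (reactants):
    H–I: 2 × 307 = 614
    Σ(broken) = 614 kJ
  Bonds formed (products):
    H–H: 1 × 423 = 423
    I–I: 1 × 156 = 156
    Σ(formed) = 579 kJ
  ΔH_B = 614 − 579 = +35 kJ
ΔH_A − ΔH_B = +253 kJ, so reaction B has the more negative ΔH; |ΔH_A − ΔH_B| = 253 kJ.

Reaction B, by 253 kJ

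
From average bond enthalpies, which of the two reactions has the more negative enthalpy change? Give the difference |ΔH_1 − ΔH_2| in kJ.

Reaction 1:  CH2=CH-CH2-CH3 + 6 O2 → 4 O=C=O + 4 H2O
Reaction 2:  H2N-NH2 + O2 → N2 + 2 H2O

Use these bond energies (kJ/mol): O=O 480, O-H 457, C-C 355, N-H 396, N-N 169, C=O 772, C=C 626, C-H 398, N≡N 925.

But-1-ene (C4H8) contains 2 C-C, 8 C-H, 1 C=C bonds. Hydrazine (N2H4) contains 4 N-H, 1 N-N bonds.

Reaction 1:
  Bonds broken (reactants):
    C-C: 2 × 355 = 710
    C-H: 8 × 398 = 3184
    C=C: 1 × 626 = 626
    O=O: 6 × 480 = 2880
    Σ(broken) = 7400 kJ
  Bonds formed (products):
    C=O: 8 × 772 = 6176
    O-H: 8 × 457 = 3656
    Σ(formed) = 9832 kJ
  ΔH_1 = 7400 − 9832 = −2432 kJ
Reaction 2:
  Bonds broken (reactants):
    N-H: 4 × 396 = 1584
    N-N: 1 × 169 = 169
    O=O: 1 × 480 = 480
    Σ(broken) = 2233 kJ
  Bonds formed (products):
    N≡N: 1 × 925 = 925
    O-H: 4 × 457 = 1828
    Σ(formed) = 2753 kJ
  ΔH_2 = 2233 − 2753 = −520 kJ
ΔH_1 − ΔH_2 = −1912 kJ, so reaction 1 has the more negative ΔH; |ΔH_1 − ΔH_2| = 1912 kJ.

Reaction 1, by 1912 kJ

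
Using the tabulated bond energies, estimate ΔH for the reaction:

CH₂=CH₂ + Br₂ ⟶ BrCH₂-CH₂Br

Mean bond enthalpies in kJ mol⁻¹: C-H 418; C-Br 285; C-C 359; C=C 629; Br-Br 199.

Bonds broken (reactants):
  Br-Br: 1 × 199 = 199
  C-H: 4 × 418 = 1672
  C=C: 1 × 629 = 629
  Σ(broken) = 2500 kJ
Bonds formed (products):
  C-Br: 2 × 285 = 570
  C-C: 1 × 359 = 359
  C-H: 4 × 418 = 1672
  Σ(formed) = 2601 kJ
ΔH = Σ(broken) − Σ(formed) = 2500 − 2601 = −101 kJ

ΔH ≈ −101 kJ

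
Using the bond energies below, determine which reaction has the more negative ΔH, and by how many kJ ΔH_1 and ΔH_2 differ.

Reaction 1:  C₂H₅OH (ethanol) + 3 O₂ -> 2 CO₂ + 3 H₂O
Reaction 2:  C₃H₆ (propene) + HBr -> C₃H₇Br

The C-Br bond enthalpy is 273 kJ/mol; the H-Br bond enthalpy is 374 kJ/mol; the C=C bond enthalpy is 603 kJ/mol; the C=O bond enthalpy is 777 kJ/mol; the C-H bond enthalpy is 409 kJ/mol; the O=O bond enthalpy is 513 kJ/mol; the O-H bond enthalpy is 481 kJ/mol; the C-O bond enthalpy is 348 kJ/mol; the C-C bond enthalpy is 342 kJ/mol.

Reaction 1:
  Bonds broken (reactants):
    C-C: 1 × 342 = 342
    C-H: 5 × 409 = 2045
    C-O: 1 × 348 = 348
    O-H: 1 × 481 = 481
    O=O: 3 × 513 = 1539
    Σ(broken) = 4755 kJ
  Bonds formed (products):
    C=O: 4 × 777 = 3108
    O-H: 6 × 481 = 2886
    Σ(formed) = 5994 kJ
  ΔH_1 = 4755 − 5994 = −1239 kJ
Reaction 2:
  Bonds broken (reactants):
    C-C: 1 × 342 = 342
    C-H: 6 × 409 = 2454
    C=C: 1 × 603 = 603
    H-Br: 1 × 374 = 374
    Σ(broken) = 3773 kJ
  Bonds formed (products):
    C-Br: 1 × 273 = 273
    C-C: 2 × 342 = 684
    C-H: 7 × 409 = 2863
    Σ(formed) = 3820 kJ
  ΔH_2 = 3773 − 3820 = −47 kJ
ΔH_1 − ΔH_2 = −1192 kJ, so reaction 1 has the more negative ΔH; |ΔH_1 − ΔH_2| = 1192 kJ.

Reaction 1, by 1192 kJ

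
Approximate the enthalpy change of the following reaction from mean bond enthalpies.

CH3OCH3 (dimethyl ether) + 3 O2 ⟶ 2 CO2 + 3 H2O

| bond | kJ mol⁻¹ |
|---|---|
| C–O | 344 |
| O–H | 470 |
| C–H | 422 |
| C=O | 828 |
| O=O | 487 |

Bonds broken (reactants):
  C–H: 6 × 422 = 2532
  C–O: 2 × 344 = 688
  O=O: 3 × 487 = 1461
  Σ(broken) = 4681 kJ
Bonds formed (products):
  C=O: 4 × 828 = 3312
  O–H: 6 × 470 = 2820
  Σ(formed) = 6132 kJ
ΔH = Σ(broken) − Σ(formed) = 4681 − 6132 = −1451 kJ

ΔH ≈ −1451 kJ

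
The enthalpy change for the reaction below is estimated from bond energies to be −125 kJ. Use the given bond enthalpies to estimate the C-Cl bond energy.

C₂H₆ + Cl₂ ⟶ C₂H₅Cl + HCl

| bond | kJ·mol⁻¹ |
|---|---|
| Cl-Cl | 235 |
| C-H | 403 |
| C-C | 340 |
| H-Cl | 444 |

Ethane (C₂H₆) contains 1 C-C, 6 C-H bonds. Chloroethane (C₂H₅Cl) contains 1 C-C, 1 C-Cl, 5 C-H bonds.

Let D be the C-Cl bond energy.
Σ(broken) = 1×340 + 6×403 + 1×235 = 2993
Σ(formed) = 1×340 + 1×D + 5×403 + 1×444 = 2799 + D
ΔH = Σ(broken) − Σ(formed) = (2993) − (2799 + D) = +194 − D
Setting this equal to −125 kJ gives D = 319 kJ/mol.

D(C-Cl) ≈ 319 kJ/mol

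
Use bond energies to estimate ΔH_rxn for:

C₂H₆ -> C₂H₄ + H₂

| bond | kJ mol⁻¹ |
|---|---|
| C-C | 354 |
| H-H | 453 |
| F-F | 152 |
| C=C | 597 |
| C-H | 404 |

ΔH ≈ +112 kJ

Bonds broken (reactants):
  C-C: 1 × 354 = 354
  C-H: 6 × 404 = 2424
  Σ(broken) = 2778 kJ
Bonds formed (products):
  C-H: 4 × 404 = 1616
  C=C: 1 × 597 = 597
  H-H: 1 × 453 = 453
  Σ(formed) = 2666 kJ
ΔH = Σ(broken) − Σ(formed) = 2778 − 2666 = +112 kJ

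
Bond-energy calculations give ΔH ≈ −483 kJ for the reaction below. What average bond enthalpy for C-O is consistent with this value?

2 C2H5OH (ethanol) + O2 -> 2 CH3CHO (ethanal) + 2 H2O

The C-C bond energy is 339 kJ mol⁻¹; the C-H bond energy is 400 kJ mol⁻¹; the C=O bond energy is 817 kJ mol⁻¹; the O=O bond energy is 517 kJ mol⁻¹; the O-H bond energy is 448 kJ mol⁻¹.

D(C-O) ≈ 365 kJ/mol

Let D be the C-O bond energy.
Σ(broken) = 2×339 + 10×400 + 2×D + 2×448 + 1×517 = 6091 + 2D
Σ(formed) = 2×339 + 8×400 + 2×817 + 4×448 = 7304
ΔH = Σ(broken) − Σ(formed) = (6091 + 2D) − (7304) = −1213 + 2D
Setting this equal to −483 kJ gives 2D = 730, so D = 365 kJ/mol.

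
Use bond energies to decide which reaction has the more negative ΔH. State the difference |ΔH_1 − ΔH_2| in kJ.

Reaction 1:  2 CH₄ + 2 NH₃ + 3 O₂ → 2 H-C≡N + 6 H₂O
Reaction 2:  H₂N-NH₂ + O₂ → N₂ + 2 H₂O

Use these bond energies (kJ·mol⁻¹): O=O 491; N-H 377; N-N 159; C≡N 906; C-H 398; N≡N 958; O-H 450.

Reaction 1, by 489 kJ

Reaction 1:
  Bonds broken (reactants):
    C-H: 8 × 398 = 3184
    N-H: 6 × 377 = 2262
    O=O: 3 × 491 = 1473
    Σ(broken) = 6919 kJ
  Bonds formed (products):
    C≡N: 2 × 906 = 1812
    C-H: 2 × 398 = 796
    O-H: 12 × 450 = 5400
    Σ(formed) = 8008 kJ
  ΔH_1 = 6919 − 8008 = −1089 kJ
Reaction 2:
  Bonds broken (reactants):
    N-H: 4 × 377 = 1508
    N-N: 1 × 159 = 159
    O=O: 1 × 491 = 491
    Σ(broken) = 2158 kJ
  Bonds formed (products):
    N≡N: 1 × 958 = 958
    O-H: 4 × 450 = 1800
    Σ(formed) = 2758 kJ
  ΔH_2 = 2158 − 2758 = −600 kJ
ΔH_1 − ΔH_2 = −489 kJ, so reaction 1 has the more negative ΔH; |ΔH_1 − ΔH_2| = 489 kJ.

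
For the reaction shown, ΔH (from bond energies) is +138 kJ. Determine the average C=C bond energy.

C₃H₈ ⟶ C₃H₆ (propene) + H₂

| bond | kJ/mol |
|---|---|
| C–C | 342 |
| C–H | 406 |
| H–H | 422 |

Let D be the C=C bond energy.
Σ(broken) = 2×342 + 8×406 = 3932
Σ(formed) = 1×342 + 6×406 + 1×D + 1×422 = 3200 + D
ΔH = Σ(broken) − Σ(formed) = (3932) − (3200 + D) = +732 − D
Setting this equal to +138 kJ gives D = 594 kJ/mol.

D(C=C) ≈ 594 kJ/mol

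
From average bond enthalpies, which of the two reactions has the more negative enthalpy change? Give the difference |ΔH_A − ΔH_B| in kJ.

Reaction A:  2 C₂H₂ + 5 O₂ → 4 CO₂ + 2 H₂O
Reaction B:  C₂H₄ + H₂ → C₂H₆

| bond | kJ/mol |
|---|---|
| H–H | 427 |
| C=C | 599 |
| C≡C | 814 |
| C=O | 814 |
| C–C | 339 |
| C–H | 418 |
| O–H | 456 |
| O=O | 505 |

Reaction A:
  Bonds broken (reactants):
    C≡C: 2 × 814 = 1628
    C–H: 4 × 418 = 1672
    O=O: 5 × 505 = 2525
    Σ(broken) = 5825 kJ
  Bonds formed (products):
    C=O: 8 × 814 = 6512
    O–H: 4 × 456 = 1824
    Σ(formed) = 8336 kJ
  ΔH_A = 5825 − 8336 = −2511 kJ
Reaction B:
  Bonds broken (reactants):
    C–H: 4 × 418 = 1672
    C=C: 1 × 599 = 599
    H–H: 1 × 427 = 427
    Σ(broken) = 2698 kJ
  Bonds formed (products):
    C–C: 1 × 339 = 339
    C–H: 6 × 418 = 2508
    Σ(formed) = 2847 kJ
  ΔH_B = 2698 − 2847 = −149 kJ
ΔH_A − ΔH_B = −2362 kJ, so reaction A has the more negative ΔH; |ΔH_A − ΔH_B| = 2362 kJ.

Reaction A, by 2362 kJ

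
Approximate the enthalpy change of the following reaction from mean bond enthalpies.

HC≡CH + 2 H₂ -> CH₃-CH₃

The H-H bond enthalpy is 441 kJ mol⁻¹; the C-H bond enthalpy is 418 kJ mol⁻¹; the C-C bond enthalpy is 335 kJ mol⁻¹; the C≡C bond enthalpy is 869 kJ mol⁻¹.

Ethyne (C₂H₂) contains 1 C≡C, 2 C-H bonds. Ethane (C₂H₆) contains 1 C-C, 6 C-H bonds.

ΔH ≈ −256 kJ

Bonds broken (reactants):
  C≡C: 1 × 869 = 869
  C-H: 2 × 418 = 836
  H-H: 2 × 441 = 882
  Σ(broken) = 2587 kJ
Bonds formed (products):
  C-C: 1 × 335 = 335
  C-H: 6 × 418 = 2508
  Σ(formed) = 2843 kJ
ΔH = Σ(broken) − Σ(formed) = 2587 − 2843 = −256 kJ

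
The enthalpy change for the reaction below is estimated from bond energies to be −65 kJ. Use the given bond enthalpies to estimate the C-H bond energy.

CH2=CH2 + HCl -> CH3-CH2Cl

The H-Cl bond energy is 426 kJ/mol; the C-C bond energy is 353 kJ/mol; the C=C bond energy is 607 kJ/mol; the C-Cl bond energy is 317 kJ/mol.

D(C-H) ≈ 428 kJ/mol

Let D be the C-H bond energy.
Σ(broken) = 4×D + 1×607 + 1×426 = 1033 + 4D
Σ(formed) = 1×353 + 1×317 + 5×D = 670 + 5D
ΔH = Σ(broken) − Σ(formed) = (1033 + 4D) − (670 + 5D) = +363 − D
Setting this equal to −65 kJ gives D = 428 kJ/mol.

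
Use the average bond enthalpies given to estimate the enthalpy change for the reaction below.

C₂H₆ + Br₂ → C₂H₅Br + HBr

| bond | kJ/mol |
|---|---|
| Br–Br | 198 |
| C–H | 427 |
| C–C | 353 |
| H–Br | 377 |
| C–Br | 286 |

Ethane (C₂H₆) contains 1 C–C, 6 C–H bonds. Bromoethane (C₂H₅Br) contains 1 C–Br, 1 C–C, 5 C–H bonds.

Bonds broken (reactants):
  Br–Br: 1 × 198 = 198
  C–C: 1 × 353 = 353
  C–H: 6 × 427 = 2562
  Σ(broken) = 3113 kJ
Bonds formed (products):
  C–Br: 1 × 286 = 286
  C–C: 1 × 353 = 353
  C–H: 5 × 427 = 2135
  H–Br: 1 × 377 = 377
  Σ(formed) = 3151 kJ
ΔH = Σ(broken) − Σ(formed) = 3113 − 3151 = −38 kJ

ΔH ≈ −38 kJ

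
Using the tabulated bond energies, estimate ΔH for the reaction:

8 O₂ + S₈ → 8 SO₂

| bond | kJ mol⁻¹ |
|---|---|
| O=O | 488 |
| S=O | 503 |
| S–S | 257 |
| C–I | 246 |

ΔH ≈ −2088 kJ

Bonds broken (reactants):
  O=O: 8 × 488 = 3904
  S–S: 8 × 257 = 2056
  Σ(broken) = 5960 kJ
Bonds formed (products):
  S=O: 16 × 503 = 8048
  Σ(formed) = 8048 kJ
ΔH = Σ(broken) − Σ(formed) = 5960 − 8048 = −2088 kJ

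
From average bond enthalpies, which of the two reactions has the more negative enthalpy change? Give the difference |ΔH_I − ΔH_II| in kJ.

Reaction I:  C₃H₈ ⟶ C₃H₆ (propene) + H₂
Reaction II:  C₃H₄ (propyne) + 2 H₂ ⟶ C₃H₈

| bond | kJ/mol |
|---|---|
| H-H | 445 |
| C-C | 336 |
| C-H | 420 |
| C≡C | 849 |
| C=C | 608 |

Reaction I:
  Bonds broken (reactants):
    C-C: 2 × 336 = 672
    C-H: 8 × 420 = 3360
    Σ(broken) = 4032 kJ
  Bonds formed (products):
    C-C: 1 × 336 = 336
    C-H: 6 × 420 = 2520
    C=C: 1 × 608 = 608
    H-H: 1 × 445 = 445
    Σ(formed) = 3909 kJ
  ΔH_I = 4032 − 3909 = +123 kJ
Reaction II:
  Bonds broken (reactants):
    C≡C: 1 × 849 = 849
    C-C: 1 × 336 = 336
    C-H: 4 × 420 = 1680
    H-H: 2 × 445 = 890
    Σ(broken) = 3755 kJ
  Bonds formed (products):
    C-C: 2 × 336 = 672
    C-H: 8 × 420 = 3360
    Σ(formed) = 4032 kJ
  ΔH_II = 3755 − 4032 = −277 kJ
ΔH_I − ΔH_II = +400 kJ, so reaction II has the more negative ΔH; |ΔH_I − ΔH_II| = 400 kJ.

Reaction II, by 400 kJ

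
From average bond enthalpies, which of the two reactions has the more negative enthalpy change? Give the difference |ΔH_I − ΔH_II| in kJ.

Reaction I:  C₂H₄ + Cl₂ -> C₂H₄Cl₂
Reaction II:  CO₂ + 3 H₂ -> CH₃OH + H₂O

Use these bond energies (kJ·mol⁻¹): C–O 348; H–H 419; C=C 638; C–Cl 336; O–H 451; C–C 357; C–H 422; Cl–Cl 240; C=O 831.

Reaction I, by 103 kJ

Reaction I:
  Bonds broken (reactants):
    C–H: 4 × 422 = 1688
    C=C: 1 × 638 = 638
    Cl–Cl: 1 × 240 = 240
    Σ(broken) = 2566 kJ
  Bonds formed (products):
    C–C: 1 × 357 = 357
    C–Cl: 2 × 336 = 672
    C–H: 4 × 422 = 1688
    Σ(formed) = 2717 kJ
  ΔH_I = 2566 − 2717 = −151 kJ
Reaction II:
  Bonds broken (reactants):
    C=O: 2 × 831 = 1662
    H–H: 3 × 419 = 1257
    Σ(broken) = 2919 kJ
  Bonds formed (products):
    C–H: 3 × 422 = 1266
    C–O: 1 × 348 = 348
    O–H: 3 × 451 = 1353
    Σ(formed) = 2967 kJ
  ΔH_II = 2919 − 2967 = −48 kJ
ΔH_I − ΔH_II = −103 kJ, so reaction I has the more negative ΔH; |ΔH_I − ΔH_II| = 103 kJ.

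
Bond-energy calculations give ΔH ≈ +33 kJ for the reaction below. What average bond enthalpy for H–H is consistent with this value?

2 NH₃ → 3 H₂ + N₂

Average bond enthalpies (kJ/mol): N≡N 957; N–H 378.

Let D be the H–H bond energy.
Σ(broken) = 6×378 = 2268
Σ(formed) = 3×D + 1×957 = 957 + 3D
ΔH = Σ(broken) − Σ(formed) = (2268) − (957 + 3D) = +1311 − 3D
Setting this equal to +33 kJ gives 3D = 1278, so D = 426 kJ/mol.

D(H–H) ≈ 426 kJ/mol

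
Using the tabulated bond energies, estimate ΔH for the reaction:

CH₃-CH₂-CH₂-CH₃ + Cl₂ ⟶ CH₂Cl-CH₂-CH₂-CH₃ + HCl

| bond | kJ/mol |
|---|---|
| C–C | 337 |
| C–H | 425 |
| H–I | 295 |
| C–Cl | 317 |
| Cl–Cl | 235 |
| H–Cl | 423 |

ΔH ≈ −80 kJ

Bonds broken (reactants):
  C–C: 3 × 337 = 1011
  C–H: 10 × 425 = 4250
  Cl–Cl: 1 × 235 = 235
  Σ(broken) = 5496 kJ
Bonds formed (products):
  C–C: 3 × 337 = 1011
  C–Cl: 1 × 317 = 317
  C–H: 9 × 425 = 3825
  H–Cl: 1 × 423 = 423
  Σ(formed) = 5576 kJ
ΔH = Σ(broken) − Σ(formed) = 5496 − 5576 = −80 kJ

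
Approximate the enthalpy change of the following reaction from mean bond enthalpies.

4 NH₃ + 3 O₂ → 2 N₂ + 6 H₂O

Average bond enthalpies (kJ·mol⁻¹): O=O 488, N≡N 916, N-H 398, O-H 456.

ΔH ≈ −1064 kJ

Bonds broken (reactants):
  N-H: 12 × 398 = 4776
  O=O: 3 × 488 = 1464
  Σ(broken) = 6240 kJ
Bonds formed (products):
  N≡N: 2 × 916 = 1832
  O-H: 12 × 456 = 5472
  Σ(formed) = 7304 kJ
ΔH = Σ(broken) − Σ(formed) = 6240 − 7304 = −1064 kJ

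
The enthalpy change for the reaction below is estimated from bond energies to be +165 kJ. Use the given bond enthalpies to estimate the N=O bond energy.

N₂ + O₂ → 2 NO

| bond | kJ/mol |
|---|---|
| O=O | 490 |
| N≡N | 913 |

D(N=O) ≈ 619 kJ/mol

Let D be the N=O bond energy.
Σ(broken) = 1×913 + 1×490 = 1403
Σ(formed) = 2×D = 2D
ΔH = Σ(broken) − Σ(formed) = (1403) − (2D) = +1403 − 2D
Setting this equal to +165 kJ gives 2D = 1238, so D = 619 kJ/mol.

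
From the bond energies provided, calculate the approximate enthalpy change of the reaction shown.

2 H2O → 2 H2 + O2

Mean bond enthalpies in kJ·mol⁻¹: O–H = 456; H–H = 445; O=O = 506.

Bonds broken (reactants):
  O–H: 4 × 456 = 1824
  Σ(broken) = 1824 kJ
Bonds formed (products):
  H–H: 2 × 445 = 890
  O=O: 1 × 506 = 506
  Σ(formed) = 1396 kJ
ΔH = Σ(broken) − Σ(formed) = 1824 − 1396 = +428 kJ

ΔH ≈ +428 kJ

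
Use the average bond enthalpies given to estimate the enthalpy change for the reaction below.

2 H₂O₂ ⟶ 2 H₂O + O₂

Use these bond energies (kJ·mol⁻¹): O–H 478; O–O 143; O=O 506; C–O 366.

ΔH ≈ −220 kJ

Bonds broken (reactants):
  O–H: 4 × 478 = 1912
  O–O: 2 × 143 = 286
  Σ(broken) = 2198 kJ
Bonds formed (products):
  O–H: 4 × 478 = 1912
  O=O: 1 × 506 = 506
  Σ(formed) = 2418 kJ
ΔH = Σ(broken) − Σ(formed) = 2198 − 2418 = −220 kJ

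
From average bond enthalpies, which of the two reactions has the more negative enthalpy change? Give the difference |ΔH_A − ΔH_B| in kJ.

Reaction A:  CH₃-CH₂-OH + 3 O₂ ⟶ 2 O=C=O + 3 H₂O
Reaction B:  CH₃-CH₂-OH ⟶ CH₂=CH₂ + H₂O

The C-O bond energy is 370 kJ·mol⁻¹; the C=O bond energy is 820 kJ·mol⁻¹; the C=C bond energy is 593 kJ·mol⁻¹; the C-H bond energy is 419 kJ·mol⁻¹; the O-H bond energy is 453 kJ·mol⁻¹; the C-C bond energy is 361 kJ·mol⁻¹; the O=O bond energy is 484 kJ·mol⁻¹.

Reaction A:
  Bonds broken (reactants):
    C-C: 1 × 361 = 361
    C-H: 5 × 419 = 2095
    C-O: 1 × 370 = 370
    O-H: 1 × 453 = 453
    O=O: 3 × 484 = 1452
    Σ(broken) = 4731 kJ
  Bonds formed (products):
    C=O: 4 × 820 = 3280
    O-H: 6 × 453 = 2718
    Σ(formed) = 5998 kJ
  ΔH_A = 4731 − 5998 = −1267 kJ
Reaction B:
  Bonds broken (reactants):
    C-C: 1 × 361 = 361
    C-H: 5 × 419 = 2095
    C-O: 1 × 370 = 370
    O-H: 1 × 453 = 453
    Σ(broken) = 3279 kJ
  Bonds formed (products):
    C-H: 4 × 419 = 1676
    C=C: 1 × 593 = 593
    O-H: 2 × 453 = 906
    Σ(formed) = 3175 kJ
  ΔH_B = 3279 − 3175 = +104 kJ
ΔH_A − ΔH_B = −1371 kJ, so reaction A has the more negative ΔH; |ΔH_A − ΔH_B| = 1371 kJ.

Reaction A, by 1371 kJ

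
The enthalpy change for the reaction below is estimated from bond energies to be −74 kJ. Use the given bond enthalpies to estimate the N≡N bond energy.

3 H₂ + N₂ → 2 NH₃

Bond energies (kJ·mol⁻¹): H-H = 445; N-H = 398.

D(N≡N) ≈ 979 kJ/mol

Let D be the N≡N bond energy.
Σ(broken) = 3×445 + 1×D = 1335 + D
Σ(formed) = 6×398 = 2388
ΔH = Σ(broken) − Σ(formed) = (1335 + D) − (2388) = −1053 + D
Setting this equal to −74 kJ gives D = 979 kJ/mol.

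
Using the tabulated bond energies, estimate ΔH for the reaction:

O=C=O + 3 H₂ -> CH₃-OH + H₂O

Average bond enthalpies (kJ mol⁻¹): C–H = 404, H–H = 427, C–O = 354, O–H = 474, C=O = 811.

ΔH ≈ −85 kJ

Bonds broken (reactants):
  C=O: 2 × 811 = 1622
  H–H: 3 × 427 = 1281
  Σ(broken) = 2903 kJ
Bonds formed (products):
  C–H: 3 × 404 = 1212
  C–O: 1 × 354 = 354
  O–H: 3 × 474 = 1422
  Σ(formed) = 2988 kJ
ΔH = Σ(broken) − Σ(formed) = 2903 − 2988 = −85 kJ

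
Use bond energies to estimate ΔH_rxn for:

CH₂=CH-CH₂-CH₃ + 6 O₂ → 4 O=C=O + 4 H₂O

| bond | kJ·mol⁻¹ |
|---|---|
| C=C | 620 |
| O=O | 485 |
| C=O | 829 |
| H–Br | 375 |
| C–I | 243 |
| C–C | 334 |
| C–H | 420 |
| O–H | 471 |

ΔH ≈ −2842 kJ

Bonds broken (reactants):
  C–C: 2 × 334 = 668
  C–H: 8 × 420 = 3360
  C=C: 1 × 620 = 620
  O=O: 6 × 485 = 2910
  Σ(broken) = 7558 kJ
Bonds formed (products):
  C=O: 8 × 829 = 6632
  O–H: 8 × 471 = 3768
  Σ(formed) = 10400 kJ
ΔH = Σ(broken) − Σ(formed) = 7558 − 10400 = −2842 kJ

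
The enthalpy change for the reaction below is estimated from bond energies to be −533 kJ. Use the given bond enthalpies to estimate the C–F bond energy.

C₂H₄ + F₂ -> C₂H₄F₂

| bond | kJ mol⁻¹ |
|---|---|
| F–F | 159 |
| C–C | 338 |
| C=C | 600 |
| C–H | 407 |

D(C–F) ≈ 477 kJ/mol

Let D be the C–F bond energy.
Σ(broken) = 4×407 + 1×600 + 1×159 = 2387
Σ(formed) = 1×338 + 2×D + 4×407 = 1966 + 2D
ΔH = Σ(broken) − Σ(formed) = (2387) − (1966 + 2D) = +421 − 2D
Setting this equal to −533 kJ gives 2D = 954, so D = 477 kJ/mol.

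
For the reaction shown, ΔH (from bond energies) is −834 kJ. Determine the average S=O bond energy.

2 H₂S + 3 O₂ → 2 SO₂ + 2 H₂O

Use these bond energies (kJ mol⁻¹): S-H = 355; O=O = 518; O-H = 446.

D(S=O) ≈ 506 kJ/mol

Let D be the S=O bond energy.
Σ(broken) = 3×518 + 4×355 = 2974
Σ(formed) = 4×446 + 4×D = 1784 + 4D
ΔH = Σ(broken) − Σ(formed) = (2974) − (1784 + 4D) = +1190 − 4D
Setting this equal to −834 kJ gives 4D = 2024, so D = 506 kJ/mol.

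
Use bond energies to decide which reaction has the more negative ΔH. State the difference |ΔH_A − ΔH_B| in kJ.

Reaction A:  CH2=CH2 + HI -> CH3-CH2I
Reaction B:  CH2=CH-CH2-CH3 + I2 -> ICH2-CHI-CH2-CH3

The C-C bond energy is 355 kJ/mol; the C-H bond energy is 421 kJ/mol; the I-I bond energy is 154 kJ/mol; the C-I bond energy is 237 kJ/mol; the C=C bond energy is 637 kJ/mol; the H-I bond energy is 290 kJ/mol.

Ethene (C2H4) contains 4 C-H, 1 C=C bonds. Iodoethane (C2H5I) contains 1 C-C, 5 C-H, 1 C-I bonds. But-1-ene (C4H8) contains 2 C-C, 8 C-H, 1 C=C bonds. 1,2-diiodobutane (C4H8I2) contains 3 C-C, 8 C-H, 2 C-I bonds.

Reaction A, by 48 kJ

Reaction A:
  Bonds broken (reactants):
    C-H: 4 × 421 = 1684
    C=C: 1 × 637 = 637
    H-I: 1 × 290 = 290
    Σ(broken) = 2611 kJ
  Bonds formed (products):
    C-C: 1 × 355 = 355
    C-H: 5 × 421 = 2105
    C-I: 1 × 237 = 237
    Σ(formed) = 2697 kJ
  ΔH_A = 2611 − 2697 = −86 kJ
Reaction B:
  Bonds broken (reactants):
    C-C: 2 × 355 = 710
    C-H: 8 × 421 = 3368
    C=C: 1 × 637 = 637
    I-I: 1 × 154 = 154
    Σ(broken) = 4869 kJ
  Bonds formed (products):
    C-C: 3 × 355 = 1065
    C-H: 8 × 421 = 3368
    C-I: 2 × 237 = 474
    Σ(formed) = 4907 kJ
  ΔH_B = 4869 − 4907 = −38 kJ
ΔH_A − ΔH_B = −48 kJ, so reaction A has the more negative ΔH; |ΔH_A − ΔH_B| = 48 kJ.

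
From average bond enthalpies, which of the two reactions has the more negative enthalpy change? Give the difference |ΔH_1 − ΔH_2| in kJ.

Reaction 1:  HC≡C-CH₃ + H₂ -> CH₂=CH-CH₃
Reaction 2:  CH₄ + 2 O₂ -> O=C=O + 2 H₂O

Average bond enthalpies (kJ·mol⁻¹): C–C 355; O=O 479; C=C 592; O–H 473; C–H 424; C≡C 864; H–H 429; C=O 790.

Reaction 2, by 671 kJ

Reaction 1:
  Bonds broken (reactants):
    C≡C: 1 × 864 = 864
    C–C: 1 × 355 = 355
    C–H: 4 × 424 = 1696
    H–H: 1 × 429 = 429
    Σ(broken) = 3344 kJ
  Bonds formed (products):
    C–C: 1 × 355 = 355
    C–H: 6 × 424 = 2544
    C=C: 1 × 592 = 592
    Σ(formed) = 3491 kJ
  ΔH_1 = 3344 − 3491 = −147 kJ
Reaction 2:
  Bonds broken (reactants):
    C–H: 4 × 424 = 1696
    O=O: 2 × 479 = 958
    Σ(broken) = 2654 kJ
  Bonds formed (products):
    C=O: 2 × 790 = 1580
    O–H: 4 × 473 = 1892
    Σ(formed) = 3472 kJ
  ΔH_2 = 2654 − 3472 = −818 kJ
ΔH_1 − ΔH_2 = +671 kJ, so reaction 2 has the more negative ΔH; |ΔH_1 − ΔH_2| = 671 kJ.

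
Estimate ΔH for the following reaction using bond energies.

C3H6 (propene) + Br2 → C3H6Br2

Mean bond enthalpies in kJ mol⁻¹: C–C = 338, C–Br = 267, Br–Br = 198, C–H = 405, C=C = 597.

Bonds broken (reactants):
  Br–Br: 1 × 198 = 198
  C–C: 1 × 338 = 338
  C–H: 6 × 405 = 2430
  C=C: 1 × 597 = 597
  Σ(broken) = 3563 kJ
Bonds formed (products):
  C–Br: 2 × 267 = 534
  C–C: 2 × 338 = 676
  C–H: 6 × 405 = 2430
  Σ(formed) = 3640 kJ
ΔH = Σ(broken) − Σ(formed) = 3563 − 3640 = −77 kJ

ΔH ≈ −77 kJ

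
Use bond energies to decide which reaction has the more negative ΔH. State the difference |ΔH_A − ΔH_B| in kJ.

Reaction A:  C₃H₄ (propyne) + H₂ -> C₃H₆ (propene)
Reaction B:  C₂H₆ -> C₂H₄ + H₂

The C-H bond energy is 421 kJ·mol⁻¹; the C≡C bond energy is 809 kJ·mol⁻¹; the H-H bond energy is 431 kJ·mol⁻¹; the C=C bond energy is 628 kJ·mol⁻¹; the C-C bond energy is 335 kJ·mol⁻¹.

Reaction A:
  Bonds broken (reactants):
    C≡C: 1 × 809 = 809
    C-C: 1 × 335 = 335
    C-H: 4 × 421 = 1684
    H-H: 1 × 431 = 431
    Σ(broken) = 3259 kJ
  Bonds formed (products):
    C-C: 1 × 335 = 335
    C-H: 6 × 421 = 2526
    C=C: 1 × 628 = 628
    Σ(formed) = 3489 kJ
  ΔH_A = 3259 − 3489 = −230 kJ
Reaction B:
  Bonds broken (reactants):
    C-C: 1 × 335 = 335
    C-H: 6 × 421 = 2526
    Σ(broken) = 2861 kJ
  Bonds formed (products):
    C-H: 4 × 421 = 1684
    C=C: 1 × 628 = 628
    H-H: 1 × 431 = 431
    Σ(formed) = 2743 kJ
  ΔH_B = 2861 − 2743 = +118 kJ
ΔH_A − ΔH_B = −348 kJ, so reaction A has the more negative ΔH; |ΔH_A − ΔH_B| = 348 kJ.

Reaction A, by 348 kJ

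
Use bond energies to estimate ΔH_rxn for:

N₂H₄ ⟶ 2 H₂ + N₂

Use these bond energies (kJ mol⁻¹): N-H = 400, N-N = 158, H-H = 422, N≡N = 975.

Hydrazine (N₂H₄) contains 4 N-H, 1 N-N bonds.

Bonds broken (reactants):
  N-H: 4 × 400 = 1600
  N-N: 1 × 158 = 158
  Σ(broken) = 1758 kJ
Bonds formed (products):
  H-H: 2 × 422 = 844
  N≡N: 1 × 975 = 975
  Σ(formed) = 1819 kJ
ΔH = Σ(broken) − Σ(formed) = 1758 − 1819 = −61 kJ

ΔH ≈ −61 kJ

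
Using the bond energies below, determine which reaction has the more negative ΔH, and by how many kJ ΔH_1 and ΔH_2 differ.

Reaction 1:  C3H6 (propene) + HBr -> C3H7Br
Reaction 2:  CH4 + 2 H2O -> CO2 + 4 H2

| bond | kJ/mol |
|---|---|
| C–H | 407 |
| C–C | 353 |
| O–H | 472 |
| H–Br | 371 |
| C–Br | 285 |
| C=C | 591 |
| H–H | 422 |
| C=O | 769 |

Reaction 1:
  Bonds broken (reactants):
    C–C: 1 × 353 = 353
    C–H: 6 × 407 = 2442
    C=C: 1 × 591 = 591
    H–Br: 1 × 371 = 371
    Σ(broken) = 3757 kJ
  Bonds formed (products):
    C–Br: 1 × 285 = 285
    C–C: 2 × 353 = 706
    C–H: 7 × 407 = 2849
    Σ(formed) = 3840 kJ
  ΔH_1 = 3757 − 3840 = −83 kJ
Reaction 2:
  Bonds broken (reactants):
    C–H: 4 × 407 = 1628
    O–H: 4 × 472 = 1888
    Σ(broken) = 3516 kJ
  Bonds formed (products):
    C=O: 2 × 769 = 1538
    H–H: 4 × 422 = 1688
    Σ(formed) = 3226 kJ
  ΔH_2 = 3516 − 3226 = +290 kJ
ΔH_1 − ΔH_2 = −373 kJ, so reaction 1 has the more negative ΔH; |ΔH_1 − ΔH_2| = 373 kJ.

Reaction 1, by 373 kJ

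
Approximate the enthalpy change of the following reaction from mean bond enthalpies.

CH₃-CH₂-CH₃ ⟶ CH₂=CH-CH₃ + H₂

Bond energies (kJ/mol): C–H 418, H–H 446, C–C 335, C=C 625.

ΔH ≈ +100 kJ

Bonds broken (reactants):
  C–C: 2 × 335 = 670
  C–H: 8 × 418 = 3344
  Σ(broken) = 4014 kJ
Bonds formed (products):
  C–C: 1 × 335 = 335
  C–H: 6 × 418 = 2508
  C=C: 1 × 625 = 625
  H–H: 1 × 446 = 446
  Σ(formed) = 3914 kJ
ΔH = Σ(broken) − Σ(formed) = 4014 − 3914 = +100 kJ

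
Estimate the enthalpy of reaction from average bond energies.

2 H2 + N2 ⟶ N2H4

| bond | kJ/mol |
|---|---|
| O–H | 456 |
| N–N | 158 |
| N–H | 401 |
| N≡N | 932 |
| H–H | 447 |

ΔH ≈ +64 kJ

Bonds broken (reactants):
  H–H: 2 × 447 = 894
  N≡N: 1 × 932 = 932
  Σ(broken) = 1826 kJ
Bonds formed (products):
  N–H: 4 × 401 = 1604
  N–N: 1 × 158 = 158
  Σ(formed) = 1762 kJ
ΔH = Σ(broken) − Σ(formed) = 1826 − 1762 = +64 kJ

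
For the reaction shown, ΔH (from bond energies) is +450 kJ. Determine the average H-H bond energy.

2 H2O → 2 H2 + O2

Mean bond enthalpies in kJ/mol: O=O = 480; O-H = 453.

D(H-H) ≈ 441 kJ/mol

Let D be the H-H bond energy.
Σ(broken) = 4×453 = 1812
Σ(formed) = 2×D + 1×480 = 480 + 2D
ΔH = Σ(broken) − Σ(formed) = (1812) − (480 + 2D) = +1332 − 2D
Setting this equal to +450 kJ gives 2D = 882, so D = 441 kJ/mol.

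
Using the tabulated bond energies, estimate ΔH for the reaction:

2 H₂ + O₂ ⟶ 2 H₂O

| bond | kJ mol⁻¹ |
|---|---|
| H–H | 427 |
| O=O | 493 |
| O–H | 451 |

ΔH ≈ −457 kJ

Bonds broken (reactants):
  H–H: 2 × 427 = 854
  O=O: 1 × 493 = 493
  Σ(broken) = 1347 kJ
Bonds formed (products):
  O–H: 4 × 451 = 1804
  Σ(formed) = 1804 kJ
ΔH = Σ(broken) − Σ(formed) = 1347 − 1804 = −457 kJ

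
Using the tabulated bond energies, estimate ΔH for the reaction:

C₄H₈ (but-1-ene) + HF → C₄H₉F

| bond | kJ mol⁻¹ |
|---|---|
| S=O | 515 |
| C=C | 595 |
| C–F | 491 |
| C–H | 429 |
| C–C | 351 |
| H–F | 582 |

ΔH ≈ −94 kJ

Bonds broken (reactants):
  C–C: 2 × 351 = 702
  C–H: 8 × 429 = 3432
  C=C: 1 × 595 = 595
  H–F: 1 × 582 = 582
  Σ(broken) = 5311 kJ
Bonds formed (products):
  C–C: 3 × 351 = 1053
  C–F: 1 × 491 = 491
  C–H: 9 × 429 = 3861
  Σ(formed) = 5405 kJ
ΔH = Σ(broken) − Σ(formed) = 5311 − 5405 = −94 kJ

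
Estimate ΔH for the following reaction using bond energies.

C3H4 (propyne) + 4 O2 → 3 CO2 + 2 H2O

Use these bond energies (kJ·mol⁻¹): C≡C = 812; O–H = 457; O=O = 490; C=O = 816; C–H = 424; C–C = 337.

ΔH ≈ −1919 kJ

Bonds broken (reactants):
  C≡C: 1 × 812 = 812
  C–C: 1 × 337 = 337
  C–H: 4 × 424 = 1696
  O=O: 4 × 490 = 1960
  Σ(broken) = 4805 kJ
Bonds formed (products):
  C=O: 6 × 816 = 4896
  O–H: 4 × 457 = 1828
  Σ(formed) = 6724 kJ
ΔH = Σ(broken) − Σ(formed) = 4805 − 6724 = −1919 kJ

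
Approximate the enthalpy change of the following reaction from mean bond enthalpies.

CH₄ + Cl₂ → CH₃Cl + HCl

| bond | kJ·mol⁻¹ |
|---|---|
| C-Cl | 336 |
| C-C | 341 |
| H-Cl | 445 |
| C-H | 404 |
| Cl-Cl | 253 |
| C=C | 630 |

ΔH ≈ −124 kJ

Bonds broken (reactants):
  C-H: 4 × 404 = 1616
  Cl-Cl: 1 × 253 = 253
  Σ(broken) = 1869 kJ
Bonds formed (products):
  C-Cl: 1 × 336 = 336
  C-H: 3 × 404 = 1212
  H-Cl: 1 × 445 = 445
  Σ(formed) = 1993 kJ
ΔH = Σ(broken) − Σ(formed) = 1869 − 1993 = −124 kJ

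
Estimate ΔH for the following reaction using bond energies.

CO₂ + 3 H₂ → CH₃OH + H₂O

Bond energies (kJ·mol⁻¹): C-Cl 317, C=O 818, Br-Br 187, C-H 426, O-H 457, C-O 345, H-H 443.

Bonds broken (reactants):
  C=O: 2 × 818 = 1636
  H-H: 3 × 443 = 1329
  Σ(broken) = 2965 kJ
Bonds formed (products):
  C-H: 3 × 426 = 1278
  C-O: 1 × 345 = 345
  O-H: 3 × 457 = 1371
  Σ(formed) = 2994 kJ
ΔH = Σ(broken) − Σ(formed) = 2965 − 2994 = −29 kJ

ΔH ≈ −29 kJ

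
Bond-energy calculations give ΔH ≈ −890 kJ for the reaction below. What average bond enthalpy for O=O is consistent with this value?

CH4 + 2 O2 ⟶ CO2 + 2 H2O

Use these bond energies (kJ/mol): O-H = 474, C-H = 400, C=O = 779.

D(O=O) ≈ 482 kJ/mol

Let D be the O=O bond energy.
Σ(broken) = 4×400 + 2×D = 1600 + 2D
Σ(formed) = 2×779 + 4×474 = 3454
ΔH = Σ(broken) − Σ(formed) = (1600 + 2D) − (3454) = −1854 + 2D
Setting this equal to −890 kJ gives 2D = 964, so D = 482 kJ/mol.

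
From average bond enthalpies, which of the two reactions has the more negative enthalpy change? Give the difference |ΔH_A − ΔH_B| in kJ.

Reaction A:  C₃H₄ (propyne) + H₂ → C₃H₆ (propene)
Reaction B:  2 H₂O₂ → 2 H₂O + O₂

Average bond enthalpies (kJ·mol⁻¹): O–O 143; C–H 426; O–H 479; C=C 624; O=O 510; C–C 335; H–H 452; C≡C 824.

Reaction B, by 24 kJ

Reaction A:
  Bonds broken (reactants):
    C≡C: 1 × 824 = 824
    C–C: 1 × 335 = 335
    C–H: 4 × 426 = 1704
    H–H: 1 × 452 = 452
    Σ(broken) = 3315 kJ
  Bonds formed (products):
    C–C: 1 × 335 = 335
    C–H: 6 × 426 = 2556
    C=C: 1 × 624 = 624
    Σ(formed) = 3515 kJ
  ΔH_A = 3315 − 3515 = −200 kJ
Reaction B:
  Bonds broken (reactants):
    O–H: 4 × 479 = 1916
    O–O: 2 × 143 = 286
    Σ(broken) = 2202 kJ
  Bonds formed (products):
    O–H: 4 × 479 = 1916
    O=O: 1 × 510 = 510
    Σ(formed) = 2426 kJ
  ΔH_B = 2202 − 2426 = −224 kJ
ΔH_A − ΔH_B = +24 kJ, so reaction B has the more negative ΔH; |ΔH_A − ΔH_B| = 24 kJ.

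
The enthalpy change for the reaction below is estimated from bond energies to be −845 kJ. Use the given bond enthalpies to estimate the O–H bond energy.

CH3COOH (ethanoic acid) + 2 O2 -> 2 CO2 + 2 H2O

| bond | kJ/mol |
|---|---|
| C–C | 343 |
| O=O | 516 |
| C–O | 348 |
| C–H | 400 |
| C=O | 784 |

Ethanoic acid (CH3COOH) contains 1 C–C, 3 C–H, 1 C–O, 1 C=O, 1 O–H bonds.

Let D be the O–H bond energy.
Σ(broken) = 1×343 + 3×400 + 1×348 + 1×784 + 1×D + 2×516 = 3707 + D
Σ(formed) = 4×784 + 4×D = 3136 + 4D
ΔH = Σ(broken) − Σ(formed) = (3707 + D) − (3136 + 4D) = +571 − 3D
Setting this equal to −845 kJ gives 3D = 1416, so D = 472 kJ/mol.

D(O–H) ≈ 472 kJ/mol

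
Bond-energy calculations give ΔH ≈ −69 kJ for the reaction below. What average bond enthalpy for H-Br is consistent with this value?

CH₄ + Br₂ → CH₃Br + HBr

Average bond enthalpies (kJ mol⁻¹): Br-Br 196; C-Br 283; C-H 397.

Let D be the H-Br bond energy.
Σ(broken) = 1×196 + 4×397 = 1784
Σ(formed) = 1×283 + 3×397 + 1×D = 1474 + D
ΔH = Σ(broken) − Σ(formed) = (1784) − (1474 + D) = +310 − D
Setting this equal to −69 kJ gives D = 379 kJ/mol.

D(H-Br) ≈ 379 kJ/mol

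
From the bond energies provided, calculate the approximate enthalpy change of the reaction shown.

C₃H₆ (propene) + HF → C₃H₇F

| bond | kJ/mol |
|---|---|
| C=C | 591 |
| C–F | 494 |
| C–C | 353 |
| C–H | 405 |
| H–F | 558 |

Bonds broken (reactants):
  C–C: 1 × 353 = 353
  C–H: 6 × 405 = 2430
  C=C: 1 × 591 = 591
  H–F: 1 × 558 = 558
  Σ(broken) = 3932 kJ
Bonds formed (products):
  C–C: 2 × 353 = 706
  C–F: 1 × 494 = 494
  C–H: 7 × 405 = 2835
  Σ(formed) = 4035 kJ
ΔH = Σ(broken) − Σ(formed) = 3932 − 4035 = −103 kJ

ΔH ≈ −103 kJ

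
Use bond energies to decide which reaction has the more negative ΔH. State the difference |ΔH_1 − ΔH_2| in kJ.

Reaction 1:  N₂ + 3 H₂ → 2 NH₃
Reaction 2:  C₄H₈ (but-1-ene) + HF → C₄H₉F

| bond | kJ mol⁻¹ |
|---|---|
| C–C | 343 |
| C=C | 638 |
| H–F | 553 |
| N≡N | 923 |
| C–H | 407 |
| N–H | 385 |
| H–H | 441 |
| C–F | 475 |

Reaction 1, by 30 kJ

Reaction 1:
  Bonds broken (reactants):
    H–H: 3 × 441 = 1323
    N≡N: 1 × 923 = 923
    Σ(broken) = 2246 kJ
  Bonds formed (products):
    N–H: 6 × 385 = 2310
    Σ(formed) = 2310 kJ
  ΔH_1 = 2246 − 2310 = −64 kJ
Reaction 2:
  Bonds broken (reactants):
    C–C: 2 × 343 = 686
    C–H: 8 × 407 = 3256
    C=C: 1 × 638 = 638
    H–F: 1 × 553 = 553
    Σ(broken) = 5133 kJ
  Bonds formed (products):
    C–C: 3 × 343 = 1029
    C–F: 1 × 475 = 475
    C–H: 9 × 407 = 3663
    Σ(formed) = 5167 kJ
  ΔH_2 = 5133 − 5167 = −34 kJ
ΔH_1 − ΔH_2 = −30 kJ, so reaction 1 has the more negative ΔH; |ΔH_1 − ΔH_2| = 30 kJ.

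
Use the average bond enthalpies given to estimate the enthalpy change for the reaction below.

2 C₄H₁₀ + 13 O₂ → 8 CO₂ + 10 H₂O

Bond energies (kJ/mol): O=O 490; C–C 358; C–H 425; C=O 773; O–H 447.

ΔH ≈ −4290 kJ

Bonds broken (reactants):
  C–C: 6 × 358 = 2148
  C–H: 20 × 425 = 8500
  O=O: 13 × 490 = 6370
  Σ(broken) = 17018 kJ
Bonds formed (products):
  C=O: 16 × 773 = 12368
  O–H: 20 × 447 = 8940
  Σ(formed) = 21308 kJ
ΔH = Σ(broken) − Σ(formed) = 17018 − 21308 = −4290 kJ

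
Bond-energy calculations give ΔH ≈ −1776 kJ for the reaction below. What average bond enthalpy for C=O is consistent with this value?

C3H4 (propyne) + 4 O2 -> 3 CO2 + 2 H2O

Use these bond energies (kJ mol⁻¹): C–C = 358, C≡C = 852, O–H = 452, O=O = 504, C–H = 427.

D(C=O) ≈ 817 kJ/mol

Let D be the C=O bond energy.
Σ(broken) = 1×852 + 1×358 + 4×427 + 4×504 = 4934
Σ(formed) = 6×D + 4×452 = 1808 + 6D
ΔH = Σ(broken) − Σ(formed) = (4934) − (1808 + 6D) = +3126 − 6D
Setting this equal to −1776 kJ gives 6D = 4902, so D = 817 kJ/mol.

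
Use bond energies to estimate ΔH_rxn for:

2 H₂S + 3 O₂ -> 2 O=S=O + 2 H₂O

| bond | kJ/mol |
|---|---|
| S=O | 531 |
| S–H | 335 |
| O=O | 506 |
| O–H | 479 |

Bonds broken (reactants):
  O=O: 3 × 506 = 1518
  S–H: 4 × 335 = 1340
  Σ(broken) = 2858 kJ
Bonds formed (products):
  O–H: 4 × 479 = 1916
  S=O: 4 × 531 = 2124
  Σ(formed) = 4040 kJ
ΔH = Σ(broken) − Σ(formed) = 2858 − 4040 = −1182 kJ

ΔH ≈ −1182 kJ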